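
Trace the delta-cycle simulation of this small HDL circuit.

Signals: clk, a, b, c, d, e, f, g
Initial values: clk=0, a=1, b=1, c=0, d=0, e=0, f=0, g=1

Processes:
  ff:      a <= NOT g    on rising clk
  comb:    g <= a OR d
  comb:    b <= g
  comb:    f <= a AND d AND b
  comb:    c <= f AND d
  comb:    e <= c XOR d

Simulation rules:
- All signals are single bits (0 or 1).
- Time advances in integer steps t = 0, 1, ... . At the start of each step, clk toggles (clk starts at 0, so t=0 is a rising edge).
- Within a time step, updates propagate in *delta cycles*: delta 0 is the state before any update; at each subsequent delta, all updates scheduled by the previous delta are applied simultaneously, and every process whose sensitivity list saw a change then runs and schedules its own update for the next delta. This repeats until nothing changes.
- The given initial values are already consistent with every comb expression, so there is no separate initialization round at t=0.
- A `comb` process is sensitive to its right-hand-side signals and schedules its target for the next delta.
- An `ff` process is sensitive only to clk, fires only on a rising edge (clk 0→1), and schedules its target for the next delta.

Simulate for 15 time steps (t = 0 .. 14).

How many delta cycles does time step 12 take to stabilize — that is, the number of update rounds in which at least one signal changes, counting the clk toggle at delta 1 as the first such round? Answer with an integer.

t0.Δ0 clk=0 f=0 g=1 c=0 d=0 e=0 b=1 a=1
t0.Δ1 clk=1 f=0 g=1 c=0 d=0 e=0 b=1 a=1
t0.Δ2 clk=1 f=0 g=1 c=0 d=0 e=0 b=1 a=0
t0.Δ3 clk=1 f=0 g=0 c=0 d=0 e=0 b=1 a=0
t0.Δ4 clk=1 f=0 g=0 c=0 d=0 e=0 b=0 a=0
t1.Δ0 clk=1 f=0 g=0 c=0 d=0 e=0 b=0 a=0
t1.Δ1 clk=0 f=0 g=0 c=0 d=0 e=0 b=0 a=0
t2.Δ0 clk=0 f=0 g=0 c=0 d=0 e=0 b=0 a=0
t2.Δ1 clk=1 f=0 g=0 c=0 d=0 e=0 b=0 a=0
t2.Δ2 clk=1 f=0 g=0 c=0 d=0 e=0 b=0 a=1
t2.Δ3 clk=1 f=0 g=1 c=0 d=0 e=0 b=0 a=1
t2.Δ4 clk=1 f=0 g=1 c=0 d=0 e=0 b=1 a=1
t3.Δ0 clk=1 f=0 g=1 c=0 d=0 e=0 b=1 a=1
t3.Δ1 clk=0 f=0 g=1 c=0 d=0 e=0 b=1 a=1
t4.Δ0 clk=0 f=0 g=1 c=0 d=0 e=0 b=1 a=1
t4.Δ1 clk=1 f=0 g=1 c=0 d=0 e=0 b=1 a=1
t4.Δ2 clk=1 f=0 g=1 c=0 d=0 e=0 b=1 a=0
t4.Δ3 clk=1 f=0 g=0 c=0 d=0 e=0 b=1 a=0
t4.Δ4 clk=1 f=0 g=0 c=0 d=0 e=0 b=0 a=0
t5.Δ0 clk=1 f=0 g=0 c=0 d=0 e=0 b=0 a=0
t5.Δ1 clk=0 f=0 g=0 c=0 d=0 e=0 b=0 a=0
t6.Δ0 clk=0 f=0 g=0 c=0 d=0 e=0 b=0 a=0
t6.Δ1 clk=1 f=0 g=0 c=0 d=0 e=0 b=0 a=0
t6.Δ2 clk=1 f=0 g=0 c=0 d=0 e=0 b=0 a=1
t6.Δ3 clk=1 f=0 g=1 c=0 d=0 e=0 b=0 a=1
t6.Δ4 clk=1 f=0 g=1 c=0 d=0 e=0 b=1 a=1
t7.Δ0 clk=1 f=0 g=1 c=0 d=0 e=0 b=1 a=1
t7.Δ1 clk=0 f=0 g=1 c=0 d=0 e=0 b=1 a=1
t8.Δ0 clk=0 f=0 g=1 c=0 d=0 e=0 b=1 a=1
t8.Δ1 clk=1 f=0 g=1 c=0 d=0 e=0 b=1 a=1
t8.Δ2 clk=1 f=0 g=1 c=0 d=0 e=0 b=1 a=0
t8.Δ3 clk=1 f=0 g=0 c=0 d=0 e=0 b=1 a=0
t8.Δ4 clk=1 f=0 g=0 c=0 d=0 e=0 b=0 a=0
t9.Δ0 clk=1 f=0 g=0 c=0 d=0 e=0 b=0 a=0
t9.Δ1 clk=0 f=0 g=0 c=0 d=0 e=0 b=0 a=0
t10.Δ0 clk=0 f=0 g=0 c=0 d=0 e=0 b=0 a=0
t10.Δ1 clk=1 f=0 g=0 c=0 d=0 e=0 b=0 a=0
t10.Δ2 clk=1 f=0 g=0 c=0 d=0 e=0 b=0 a=1
t10.Δ3 clk=1 f=0 g=1 c=0 d=0 e=0 b=0 a=1
t10.Δ4 clk=1 f=0 g=1 c=0 d=0 e=0 b=1 a=1
t11.Δ0 clk=1 f=0 g=1 c=0 d=0 e=0 b=1 a=1
t11.Δ1 clk=0 f=0 g=1 c=0 d=0 e=0 b=1 a=1
t12.Δ0 clk=0 f=0 g=1 c=0 d=0 e=0 b=1 a=1
t12.Δ1 clk=1 f=0 g=1 c=0 d=0 e=0 b=1 a=1
t12.Δ2 clk=1 f=0 g=1 c=0 d=0 e=0 b=1 a=0
t12.Δ3 clk=1 f=0 g=0 c=0 d=0 e=0 b=1 a=0
t12.Δ4 clk=1 f=0 g=0 c=0 d=0 e=0 b=0 a=0
t13.Δ0 clk=1 f=0 g=0 c=0 d=0 e=0 b=0 a=0
t13.Δ1 clk=0 f=0 g=0 c=0 d=0 e=0 b=0 a=0
t14.Δ0 clk=0 f=0 g=0 c=0 d=0 e=0 b=0 a=0
t14.Δ1 clk=1 f=0 g=0 c=0 d=0 e=0 b=0 a=0
t14.Δ2 clk=1 f=0 g=0 c=0 d=0 e=0 b=0 a=1
t14.Δ3 clk=1 f=0 g=1 c=0 d=0 e=0 b=0 a=1
t14.Δ4 clk=1 f=0 g=1 c=0 d=0 e=0 b=1 a=1

4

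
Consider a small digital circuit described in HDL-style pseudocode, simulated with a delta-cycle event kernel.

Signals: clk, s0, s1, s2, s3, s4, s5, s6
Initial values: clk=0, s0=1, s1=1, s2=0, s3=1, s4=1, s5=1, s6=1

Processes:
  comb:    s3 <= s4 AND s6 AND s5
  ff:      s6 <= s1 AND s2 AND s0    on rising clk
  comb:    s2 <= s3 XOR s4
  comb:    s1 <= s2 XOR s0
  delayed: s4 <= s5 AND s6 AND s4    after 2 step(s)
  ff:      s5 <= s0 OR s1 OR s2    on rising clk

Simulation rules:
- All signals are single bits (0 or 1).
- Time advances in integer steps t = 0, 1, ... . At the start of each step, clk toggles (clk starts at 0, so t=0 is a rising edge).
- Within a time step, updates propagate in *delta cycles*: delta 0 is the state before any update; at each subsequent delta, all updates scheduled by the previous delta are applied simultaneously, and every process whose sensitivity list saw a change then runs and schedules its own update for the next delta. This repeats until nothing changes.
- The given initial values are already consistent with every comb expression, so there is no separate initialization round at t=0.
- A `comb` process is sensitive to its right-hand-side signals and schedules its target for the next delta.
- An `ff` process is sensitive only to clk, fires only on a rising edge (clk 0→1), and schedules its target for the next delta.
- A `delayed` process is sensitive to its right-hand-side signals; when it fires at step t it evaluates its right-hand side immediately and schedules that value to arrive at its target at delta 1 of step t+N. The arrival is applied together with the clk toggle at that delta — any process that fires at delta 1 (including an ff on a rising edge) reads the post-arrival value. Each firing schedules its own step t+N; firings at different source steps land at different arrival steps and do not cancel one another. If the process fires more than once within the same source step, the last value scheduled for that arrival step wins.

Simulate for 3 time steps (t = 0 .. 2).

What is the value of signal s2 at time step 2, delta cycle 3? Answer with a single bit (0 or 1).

t=0 Δ0: s5=1 clk=0 s1=1 s2=0 s4=1 s6=1 s0=1 s3=1
  Δ1: clk:0→1
  Δ2: s6:1→0
  Δ3: s3:1→0
  Δ4: s2:0→1
  Δ5: s1:1→0
  (5Δ to stable)
t=1 Δ0: s5=1 clk=1 s1=0 s2=1 s4=1 s6=0 s0=1 s3=0
  Δ1: clk:1→0
  (1Δ to stable)
t=2 Δ0: s5=1 clk=0 s1=0 s2=1 s4=1 s6=0 s0=1 s3=0
  Δ1: clk:0→1, s4:1→0
  Δ2: s2:1→0
  Δ3: s1:0→1
  (3Δ to stable)

0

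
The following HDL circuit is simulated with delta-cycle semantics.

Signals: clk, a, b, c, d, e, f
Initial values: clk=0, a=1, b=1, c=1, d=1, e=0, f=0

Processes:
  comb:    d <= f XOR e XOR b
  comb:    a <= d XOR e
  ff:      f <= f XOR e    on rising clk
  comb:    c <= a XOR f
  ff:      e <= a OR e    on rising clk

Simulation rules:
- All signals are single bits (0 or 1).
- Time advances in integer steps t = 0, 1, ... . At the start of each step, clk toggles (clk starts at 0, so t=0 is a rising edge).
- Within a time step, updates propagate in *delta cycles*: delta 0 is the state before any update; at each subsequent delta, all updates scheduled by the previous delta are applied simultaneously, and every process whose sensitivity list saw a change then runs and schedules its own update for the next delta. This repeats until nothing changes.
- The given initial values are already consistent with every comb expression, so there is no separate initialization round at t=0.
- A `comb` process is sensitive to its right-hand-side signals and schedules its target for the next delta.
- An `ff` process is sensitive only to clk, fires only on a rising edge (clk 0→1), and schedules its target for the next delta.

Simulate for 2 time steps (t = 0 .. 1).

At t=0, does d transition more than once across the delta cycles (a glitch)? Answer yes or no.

no

t0.Δ0 f=0 c=1 d=1 b=1 e=0 a=1 clk=0
t0.Δ1 f=0 c=1 d=1 b=1 e=0 a=1 clk=1
t0.Δ2 f=0 c=1 d=1 b=1 e=1 a=1 clk=1
t0.Δ3 f=0 c=1 d=0 b=1 e=1 a=0 clk=1
t0.Δ4 f=0 c=0 d=0 b=1 e=1 a=1 clk=1
t0.Δ5 f=0 c=1 d=0 b=1 e=1 a=1 clk=1
t1.Δ0 f=0 c=1 d=0 b=1 e=1 a=1 clk=1
t1.Δ1 f=0 c=1 d=0 b=1 e=1 a=1 clk=0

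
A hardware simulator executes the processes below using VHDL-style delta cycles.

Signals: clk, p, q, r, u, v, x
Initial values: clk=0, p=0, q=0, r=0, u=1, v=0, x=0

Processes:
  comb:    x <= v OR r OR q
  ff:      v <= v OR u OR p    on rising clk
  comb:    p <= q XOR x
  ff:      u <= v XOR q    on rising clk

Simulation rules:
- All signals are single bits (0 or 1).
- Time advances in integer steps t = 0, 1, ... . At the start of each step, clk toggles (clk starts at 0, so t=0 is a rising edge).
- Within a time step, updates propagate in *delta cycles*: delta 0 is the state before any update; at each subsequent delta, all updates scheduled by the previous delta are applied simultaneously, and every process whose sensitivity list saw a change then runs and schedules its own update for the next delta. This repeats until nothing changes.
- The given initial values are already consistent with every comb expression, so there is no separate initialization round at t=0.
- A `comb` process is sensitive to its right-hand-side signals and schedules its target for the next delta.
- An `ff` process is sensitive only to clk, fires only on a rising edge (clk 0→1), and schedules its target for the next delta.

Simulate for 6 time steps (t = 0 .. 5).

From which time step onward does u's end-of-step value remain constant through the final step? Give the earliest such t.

2

[bits: q,r,v,u,p,x,clk]
t=0: Δ0=0001000 Δ1=0001001 Δ2=0010001 Δ3=0010011 Δ4=0010111 | 4Δ
t=1: Δ0=0010111 Δ1=0010110 | 1Δ
t=2: Δ0=0010110 Δ1=0010111 Δ2=0011111 | 2Δ
t=3: Δ0=0011111 Δ1=0011110 | 1Δ
t=4: Δ0=0011110 Δ1=0011111 | 1Δ
t=5: Δ0=0011111 Δ1=0011110 | 1Δ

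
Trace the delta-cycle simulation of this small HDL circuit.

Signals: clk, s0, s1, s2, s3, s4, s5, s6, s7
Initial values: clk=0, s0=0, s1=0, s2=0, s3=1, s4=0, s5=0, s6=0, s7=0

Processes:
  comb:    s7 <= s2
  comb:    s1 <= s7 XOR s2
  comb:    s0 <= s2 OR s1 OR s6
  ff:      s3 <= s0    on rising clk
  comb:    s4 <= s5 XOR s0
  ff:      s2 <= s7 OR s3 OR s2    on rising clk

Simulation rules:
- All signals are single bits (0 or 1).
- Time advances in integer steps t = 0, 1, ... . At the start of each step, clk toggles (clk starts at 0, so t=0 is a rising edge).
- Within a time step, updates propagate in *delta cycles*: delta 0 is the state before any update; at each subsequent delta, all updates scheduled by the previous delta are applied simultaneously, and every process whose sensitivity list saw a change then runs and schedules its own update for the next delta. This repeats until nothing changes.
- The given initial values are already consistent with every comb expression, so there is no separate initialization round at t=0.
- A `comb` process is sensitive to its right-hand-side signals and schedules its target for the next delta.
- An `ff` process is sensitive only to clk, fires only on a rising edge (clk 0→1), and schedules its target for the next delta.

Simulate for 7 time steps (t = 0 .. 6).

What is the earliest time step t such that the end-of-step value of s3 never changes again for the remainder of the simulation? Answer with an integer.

t0.Δ0 s4=0 clk=0 s0=0 s6=0 s1=0 s7=0 s3=1 s2=0 s5=0
t0.Δ1 s4=0 clk=1 s0=0 s6=0 s1=0 s7=0 s3=1 s2=0 s5=0
t0.Δ2 s4=0 clk=1 s0=0 s6=0 s1=0 s7=0 s3=0 s2=1 s5=0
t0.Δ3 s4=0 clk=1 s0=1 s6=0 s1=1 s7=1 s3=0 s2=1 s5=0
t0.Δ4 s4=1 clk=1 s0=1 s6=0 s1=0 s7=1 s3=0 s2=1 s5=0
t1.Δ0 s4=1 clk=1 s0=1 s6=0 s1=0 s7=1 s3=0 s2=1 s5=0
t1.Δ1 s4=1 clk=0 s0=1 s6=0 s1=0 s7=1 s3=0 s2=1 s5=0
t2.Δ0 s4=1 clk=0 s0=1 s6=0 s1=0 s7=1 s3=0 s2=1 s5=0
t2.Δ1 s4=1 clk=1 s0=1 s6=0 s1=0 s7=1 s3=0 s2=1 s5=0
t2.Δ2 s4=1 clk=1 s0=1 s6=0 s1=0 s7=1 s3=1 s2=1 s5=0
t3.Δ0 s4=1 clk=1 s0=1 s6=0 s1=0 s7=1 s3=1 s2=1 s5=0
t3.Δ1 s4=1 clk=0 s0=1 s6=0 s1=0 s7=1 s3=1 s2=1 s5=0
t4.Δ0 s4=1 clk=0 s0=1 s6=0 s1=0 s7=1 s3=1 s2=1 s5=0
t4.Δ1 s4=1 clk=1 s0=1 s6=0 s1=0 s7=1 s3=1 s2=1 s5=0
t5.Δ0 s4=1 clk=1 s0=1 s6=0 s1=0 s7=1 s3=1 s2=1 s5=0
t5.Δ1 s4=1 clk=0 s0=1 s6=0 s1=0 s7=1 s3=1 s2=1 s5=0
t6.Δ0 s4=1 clk=0 s0=1 s6=0 s1=0 s7=1 s3=1 s2=1 s5=0
t6.Δ1 s4=1 clk=1 s0=1 s6=0 s1=0 s7=1 s3=1 s2=1 s5=0

2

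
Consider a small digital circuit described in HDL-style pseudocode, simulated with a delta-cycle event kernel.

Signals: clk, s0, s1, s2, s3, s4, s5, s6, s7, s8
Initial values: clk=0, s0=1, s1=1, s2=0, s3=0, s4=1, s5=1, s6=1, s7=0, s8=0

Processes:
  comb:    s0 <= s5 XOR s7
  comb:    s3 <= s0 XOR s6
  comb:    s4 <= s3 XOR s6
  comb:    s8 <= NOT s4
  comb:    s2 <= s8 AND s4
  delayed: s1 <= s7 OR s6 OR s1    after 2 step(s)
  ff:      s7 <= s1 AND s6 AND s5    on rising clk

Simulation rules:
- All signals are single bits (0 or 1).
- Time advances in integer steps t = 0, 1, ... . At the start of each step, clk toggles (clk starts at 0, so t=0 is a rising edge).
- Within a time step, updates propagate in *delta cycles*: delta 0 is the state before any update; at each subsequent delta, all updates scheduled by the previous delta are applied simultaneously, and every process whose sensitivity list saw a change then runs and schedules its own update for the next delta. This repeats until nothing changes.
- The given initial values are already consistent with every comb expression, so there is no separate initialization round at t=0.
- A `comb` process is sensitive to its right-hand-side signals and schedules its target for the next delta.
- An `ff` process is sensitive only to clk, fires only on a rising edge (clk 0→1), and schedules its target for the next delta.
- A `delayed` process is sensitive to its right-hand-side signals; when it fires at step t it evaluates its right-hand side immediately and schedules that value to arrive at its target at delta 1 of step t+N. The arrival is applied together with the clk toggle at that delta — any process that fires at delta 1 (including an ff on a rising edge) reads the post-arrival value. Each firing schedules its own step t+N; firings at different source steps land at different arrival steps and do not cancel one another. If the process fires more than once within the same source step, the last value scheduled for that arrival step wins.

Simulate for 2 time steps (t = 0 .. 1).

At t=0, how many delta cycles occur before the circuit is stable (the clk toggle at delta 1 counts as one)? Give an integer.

6

t0.Δ0 s3=0 s4=1 s7=0 s2=0 s8=0 s0=1 s5=1 clk=0 s6=1 s1=1
t0.Δ1 s3=0 s4=1 s7=0 s2=0 s8=0 s0=1 s5=1 clk=1 s6=1 s1=1
t0.Δ2 s3=0 s4=1 s7=1 s2=0 s8=0 s0=1 s5=1 clk=1 s6=1 s1=1
t0.Δ3 s3=0 s4=1 s7=1 s2=0 s8=0 s0=0 s5=1 clk=1 s6=1 s1=1
t0.Δ4 s3=1 s4=1 s7=1 s2=0 s8=0 s0=0 s5=1 clk=1 s6=1 s1=1
t0.Δ5 s3=1 s4=0 s7=1 s2=0 s8=0 s0=0 s5=1 clk=1 s6=1 s1=1
t0.Δ6 s3=1 s4=0 s7=1 s2=0 s8=1 s0=0 s5=1 clk=1 s6=1 s1=1
t1.Δ0 s3=1 s4=0 s7=1 s2=0 s8=1 s0=0 s5=1 clk=1 s6=1 s1=1
t1.Δ1 s3=1 s4=0 s7=1 s2=0 s8=1 s0=0 s5=1 clk=0 s6=1 s1=1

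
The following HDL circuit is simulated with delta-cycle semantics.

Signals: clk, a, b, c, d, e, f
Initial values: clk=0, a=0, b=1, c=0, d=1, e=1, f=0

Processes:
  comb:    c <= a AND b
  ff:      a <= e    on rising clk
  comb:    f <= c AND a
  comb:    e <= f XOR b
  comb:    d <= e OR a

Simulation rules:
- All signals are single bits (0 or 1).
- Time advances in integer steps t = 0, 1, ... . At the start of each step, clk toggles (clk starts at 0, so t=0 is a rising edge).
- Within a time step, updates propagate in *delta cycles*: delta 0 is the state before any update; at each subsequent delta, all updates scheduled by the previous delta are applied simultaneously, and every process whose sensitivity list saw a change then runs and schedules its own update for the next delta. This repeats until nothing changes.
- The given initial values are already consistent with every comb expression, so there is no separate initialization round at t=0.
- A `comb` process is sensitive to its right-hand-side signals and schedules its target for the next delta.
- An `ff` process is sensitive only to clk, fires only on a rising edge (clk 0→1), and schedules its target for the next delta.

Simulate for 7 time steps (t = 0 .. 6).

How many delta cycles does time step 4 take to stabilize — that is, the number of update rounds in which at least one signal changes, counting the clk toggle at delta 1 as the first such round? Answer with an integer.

5

t0.Δ0 clk=0 a=0 c=0 f=0 b=1 e=1 d=1
t0.Δ1 clk=1 a=0 c=0 f=0 b=1 e=1 d=1
t0.Δ2 clk=1 a=1 c=0 f=0 b=1 e=1 d=1
t0.Δ3 clk=1 a=1 c=1 f=0 b=1 e=1 d=1
t0.Δ4 clk=1 a=1 c=1 f=1 b=1 e=1 d=1
t0.Δ5 clk=1 a=1 c=1 f=1 b=1 e=0 d=1
t1.Δ0 clk=1 a=1 c=1 f=1 b=1 e=0 d=1
t1.Δ1 clk=0 a=1 c=1 f=1 b=1 e=0 d=1
t2.Δ0 clk=0 a=1 c=1 f=1 b=1 e=0 d=1
t2.Δ1 clk=1 a=1 c=1 f=1 b=1 e=0 d=1
t2.Δ2 clk=1 a=0 c=1 f=1 b=1 e=0 d=1
t2.Δ3 clk=1 a=0 c=0 f=0 b=1 e=0 d=0
t2.Δ4 clk=1 a=0 c=0 f=0 b=1 e=1 d=0
t2.Δ5 clk=1 a=0 c=0 f=0 b=1 e=1 d=1
t3.Δ0 clk=1 a=0 c=0 f=0 b=1 e=1 d=1
t3.Δ1 clk=0 a=0 c=0 f=0 b=1 e=1 d=1
t4.Δ0 clk=0 a=0 c=0 f=0 b=1 e=1 d=1
t4.Δ1 clk=1 a=0 c=0 f=0 b=1 e=1 d=1
t4.Δ2 clk=1 a=1 c=0 f=0 b=1 e=1 d=1
t4.Δ3 clk=1 a=1 c=1 f=0 b=1 e=1 d=1
t4.Δ4 clk=1 a=1 c=1 f=1 b=1 e=1 d=1
t4.Δ5 clk=1 a=1 c=1 f=1 b=1 e=0 d=1
t5.Δ0 clk=1 a=1 c=1 f=1 b=1 e=0 d=1
t5.Δ1 clk=0 a=1 c=1 f=1 b=1 e=0 d=1
t6.Δ0 clk=0 a=1 c=1 f=1 b=1 e=0 d=1
t6.Δ1 clk=1 a=1 c=1 f=1 b=1 e=0 d=1
t6.Δ2 clk=1 a=0 c=1 f=1 b=1 e=0 d=1
t6.Δ3 clk=1 a=0 c=0 f=0 b=1 e=0 d=0
t6.Δ4 clk=1 a=0 c=0 f=0 b=1 e=1 d=0
t6.Δ5 clk=1 a=0 c=0 f=0 b=1 e=1 d=1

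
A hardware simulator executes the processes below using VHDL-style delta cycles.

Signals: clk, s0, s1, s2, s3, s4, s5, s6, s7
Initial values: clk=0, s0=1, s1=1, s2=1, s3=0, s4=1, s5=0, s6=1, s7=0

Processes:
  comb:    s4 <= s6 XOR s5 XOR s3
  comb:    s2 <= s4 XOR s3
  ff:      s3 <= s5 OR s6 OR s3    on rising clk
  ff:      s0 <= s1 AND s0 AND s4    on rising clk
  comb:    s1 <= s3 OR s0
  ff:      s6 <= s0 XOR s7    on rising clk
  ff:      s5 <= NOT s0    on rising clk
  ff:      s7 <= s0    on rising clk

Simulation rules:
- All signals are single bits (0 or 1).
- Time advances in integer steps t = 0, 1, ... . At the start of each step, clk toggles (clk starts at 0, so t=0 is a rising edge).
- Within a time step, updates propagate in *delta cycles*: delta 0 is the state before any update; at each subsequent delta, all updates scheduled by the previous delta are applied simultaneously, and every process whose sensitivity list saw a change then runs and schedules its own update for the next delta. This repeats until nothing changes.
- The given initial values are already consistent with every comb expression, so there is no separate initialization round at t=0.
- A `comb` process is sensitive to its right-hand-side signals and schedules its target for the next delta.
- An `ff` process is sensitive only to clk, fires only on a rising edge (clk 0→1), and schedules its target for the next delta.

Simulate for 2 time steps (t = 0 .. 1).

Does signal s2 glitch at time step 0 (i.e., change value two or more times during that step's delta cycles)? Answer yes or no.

t0.Δ0 s7=0 s1=1 s0=1 clk=0 s4=1 s3=0 s6=1 s2=1 s5=0
t0.Δ1 s7=0 s1=1 s0=1 clk=1 s4=1 s3=0 s6=1 s2=1 s5=0
t0.Δ2 s7=1 s1=1 s0=1 clk=1 s4=1 s3=1 s6=1 s2=1 s5=0
t0.Δ3 s7=1 s1=1 s0=1 clk=1 s4=0 s3=1 s6=1 s2=0 s5=0
t0.Δ4 s7=1 s1=1 s0=1 clk=1 s4=0 s3=1 s6=1 s2=1 s5=0
t1.Δ0 s7=1 s1=1 s0=1 clk=1 s4=0 s3=1 s6=1 s2=1 s5=0
t1.Δ1 s7=1 s1=1 s0=1 clk=0 s4=0 s3=1 s6=1 s2=1 s5=0

yes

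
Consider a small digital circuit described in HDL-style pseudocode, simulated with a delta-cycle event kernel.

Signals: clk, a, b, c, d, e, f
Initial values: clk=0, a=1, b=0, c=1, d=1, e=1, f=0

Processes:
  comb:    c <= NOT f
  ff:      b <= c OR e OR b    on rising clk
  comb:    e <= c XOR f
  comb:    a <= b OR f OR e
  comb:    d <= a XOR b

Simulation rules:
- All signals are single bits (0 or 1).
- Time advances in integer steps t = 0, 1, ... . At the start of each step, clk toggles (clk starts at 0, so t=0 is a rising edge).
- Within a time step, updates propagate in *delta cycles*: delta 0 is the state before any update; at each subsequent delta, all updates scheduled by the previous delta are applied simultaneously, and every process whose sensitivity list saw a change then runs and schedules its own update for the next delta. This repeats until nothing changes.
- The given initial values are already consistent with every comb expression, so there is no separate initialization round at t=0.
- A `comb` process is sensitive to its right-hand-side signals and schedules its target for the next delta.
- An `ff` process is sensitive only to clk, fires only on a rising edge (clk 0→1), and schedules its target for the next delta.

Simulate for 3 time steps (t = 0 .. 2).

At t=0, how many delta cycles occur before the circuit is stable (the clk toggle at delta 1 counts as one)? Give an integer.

t0.Δ0 clk=0 c=1 a=1 b=0 d=1 e=1 f=0
t0.Δ1 clk=1 c=1 a=1 b=0 d=1 e=1 f=0
t0.Δ2 clk=1 c=1 a=1 b=1 d=1 e=1 f=0
t0.Δ3 clk=1 c=1 a=1 b=1 d=0 e=1 f=0
t1.Δ0 clk=1 c=1 a=1 b=1 d=0 e=1 f=0
t1.Δ1 clk=0 c=1 a=1 b=1 d=0 e=1 f=0
t2.Δ0 clk=0 c=1 a=1 b=1 d=0 e=1 f=0
t2.Δ1 clk=1 c=1 a=1 b=1 d=0 e=1 f=0

3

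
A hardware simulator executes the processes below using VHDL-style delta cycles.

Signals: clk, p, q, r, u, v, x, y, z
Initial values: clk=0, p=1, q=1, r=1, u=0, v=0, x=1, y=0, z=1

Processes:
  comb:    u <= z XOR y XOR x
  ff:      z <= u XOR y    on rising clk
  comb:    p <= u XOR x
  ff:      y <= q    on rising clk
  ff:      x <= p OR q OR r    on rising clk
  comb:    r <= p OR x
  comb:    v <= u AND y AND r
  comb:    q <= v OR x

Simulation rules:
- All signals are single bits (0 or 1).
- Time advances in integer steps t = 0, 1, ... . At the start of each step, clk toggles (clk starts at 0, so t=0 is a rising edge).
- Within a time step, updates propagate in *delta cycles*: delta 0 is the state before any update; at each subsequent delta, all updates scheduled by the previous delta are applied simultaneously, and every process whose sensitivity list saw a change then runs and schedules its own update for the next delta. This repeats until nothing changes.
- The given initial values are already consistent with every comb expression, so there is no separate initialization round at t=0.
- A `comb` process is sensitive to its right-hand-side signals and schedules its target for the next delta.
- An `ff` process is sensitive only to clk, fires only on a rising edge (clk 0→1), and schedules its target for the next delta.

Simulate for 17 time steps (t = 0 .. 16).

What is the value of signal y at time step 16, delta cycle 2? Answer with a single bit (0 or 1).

1

t0.Δ0 r=1 u=0 p=1 x=1 y=0 z=1 v=0 clk=0 q=1
t0.Δ1 r=1 u=0 p=1 x=1 y=0 z=1 v=0 clk=1 q=1
t0.Δ2 r=1 u=0 p=1 x=1 y=1 z=0 v=0 clk=1 q=1
t1.Δ0 r=1 u=0 p=1 x=1 y=1 z=0 v=0 clk=1 q=1
t1.Δ1 r=1 u=0 p=1 x=1 y=1 z=0 v=0 clk=0 q=1
t2.Δ0 r=1 u=0 p=1 x=1 y=1 z=0 v=0 clk=0 q=1
t2.Δ1 r=1 u=0 p=1 x=1 y=1 z=0 v=0 clk=1 q=1
t2.Δ2 r=1 u=0 p=1 x=1 y=1 z=1 v=0 clk=1 q=1
t2.Δ3 r=1 u=1 p=1 x=1 y=1 z=1 v=0 clk=1 q=1
t2.Δ4 r=1 u=1 p=0 x=1 y=1 z=1 v=1 clk=1 q=1
t3.Δ0 r=1 u=1 p=0 x=1 y=1 z=1 v=1 clk=1 q=1
t3.Δ1 r=1 u=1 p=0 x=1 y=1 z=1 v=1 clk=0 q=1
t4.Δ0 r=1 u=1 p=0 x=1 y=1 z=1 v=1 clk=0 q=1
t4.Δ1 r=1 u=1 p=0 x=1 y=1 z=1 v=1 clk=1 q=1
t4.Δ2 r=1 u=1 p=0 x=1 y=1 z=0 v=1 clk=1 q=1
t4.Δ3 r=1 u=0 p=0 x=1 y=1 z=0 v=1 clk=1 q=1
t4.Δ4 r=1 u=0 p=1 x=1 y=1 z=0 v=0 clk=1 q=1
t5.Δ0 r=1 u=0 p=1 x=1 y=1 z=0 v=0 clk=1 q=1
t5.Δ1 r=1 u=0 p=1 x=1 y=1 z=0 v=0 clk=0 q=1
t6.Δ0 r=1 u=0 p=1 x=1 y=1 z=0 v=0 clk=0 q=1
t6.Δ1 r=1 u=0 p=1 x=1 y=1 z=0 v=0 clk=1 q=1
t6.Δ2 r=1 u=0 p=1 x=1 y=1 z=1 v=0 clk=1 q=1
t6.Δ3 r=1 u=1 p=1 x=1 y=1 z=1 v=0 clk=1 q=1
t6.Δ4 r=1 u=1 p=0 x=1 y=1 z=1 v=1 clk=1 q=1
t7.Δ0 r=1 u=1 p=0 x=1 y=1 z=1 v=1 clk=1 q=1
t7.Δ1 r=1 u=1 p=0 x=1 y=1 z=1 v=1 clk=0 q=1
t8.Δ0 r=1 u=1 p=0 x=1 y=1 z=1 v=1 clk=0 q=1
t8.Δ1 r=1 u=1 p=0 x=1 y=1 z=1 v=1 clk=1 q=1
t8.Δ2 r=1 u=1 p=0 x=1 y=1 z=0 v=1 clk=1 q=1
t8.Δ3 r=1 u=0 p=0 x=1 y=1 z=0 v=1 clk=1 q=1
t8.Δ4 r=1 u=0 p=1 x=1 y=1 z=0 v=0 clk=1 q=1
t9.Δ0 r=1 u=0 p=1 x=1 y=1 z=0 v=0 clk=1 q=1
t9.Δ1 r=1 u=0 p=1 x=1 y=1 z=0 v=0 clk=0 q=1
t10.Δ0 r=1 u=0 p=1 x=1 y=1 z=0 v=0 clk=0 q=1
t10.Δ1 r=1 u=0 p=1 x=1 y=1 z=0 v=0 clk=1 q=1
t10.Δ2 r=1 u=0 p=1 x=1 y=1 z=1 v=0 clk=1 q=1
t10.Δ3 r=1 u=1 p=1 x=1 y=1 z=1 v=0 clk=1 q=1
t10.Δ4 r=1 u=1 p=0 x=1 y=1 z=1 v=1 clk=1 q=1
t11.Δ0 r=1 u=1 p=0 x=1 y=1 z=1 v=1 clk=1 q=1
t11.Δ1 r=1 u=1 p=0 x=1 y=1 z=1 v=1 clk=0 q=1
t12.Δ0 r=1 u=1 p=0 x=1 y=1 z=1 v=1 clk=0 q=1
t12.Δ1 r=1 u=1 p=0 x=1 y=1 z=1 v=1 clk=1 q=1
t12.Δ2 r=1 u=1 p=0 x=1 y=1 z=0 v=1 clk=1 q=1
t12.Δ3 r=1 u=0 p=0 x=1 y=1 z=0 v=1 clk=1 q=1
t12.Δ4 r=1 u=0 p=1 x=1 y=1 z=0 v=0 clk=1 q=1
t13.Δ0 r=1 u=0 p=1 x=1 y=1 z=0 v=0 clk=1 q=1
t13.Δ1 r=1 u=0 p=1 x=1 y=1 z=0 v=0 clk=0 q=1
t14.Δ0 r=1 u=0 p=1 x=1 y=1 z=0 v=0 clk=0 q=1
t14.Δ1 r=1 u=0 p=1 x=1 y=1 z=0 v=0 clk=1 q=1
t14.Δ2 r=1 u=0 p=1 x=1 y=1 z=1 v=0 clk=1 q=1
t14.Δ3 r=1 u=1 p=1 x=1 y=1 z=1 v=0 clk=1 q=1
t14.Δ4 r=1 u=1 p=0 x=1 y=1 z=1 v=1 clk=1 q=1
t15.Δ0 r=1 u=1 p=0 x=1 y=1 z=1 v=1 clk=1 q=1
t15.Δ1 r=1 u=1 p=0 x=1 y=1 z=1 v=1 clk=0 q=1
t16.Δ0 r=1 u=1 p=0 x=1 y=1 z=1 v=1 clk=0 q=1
t16.Δ1 r=1 u=1 p=0 x=1 y=1 z=1 v=1 clk=1 q=1
t16.Δ2 r=1 u=1 p=0 x=1 y=1 z=0 v=1 clk=1 q=1
t16.Δ3 r=1 u=0 p=0 x=1 y=1 z=0 v=1 clk=1 q=1
t16.Δ4 r=1 u=0 p=1 x=1 y=1 z=0 v=0 clk=1 q=1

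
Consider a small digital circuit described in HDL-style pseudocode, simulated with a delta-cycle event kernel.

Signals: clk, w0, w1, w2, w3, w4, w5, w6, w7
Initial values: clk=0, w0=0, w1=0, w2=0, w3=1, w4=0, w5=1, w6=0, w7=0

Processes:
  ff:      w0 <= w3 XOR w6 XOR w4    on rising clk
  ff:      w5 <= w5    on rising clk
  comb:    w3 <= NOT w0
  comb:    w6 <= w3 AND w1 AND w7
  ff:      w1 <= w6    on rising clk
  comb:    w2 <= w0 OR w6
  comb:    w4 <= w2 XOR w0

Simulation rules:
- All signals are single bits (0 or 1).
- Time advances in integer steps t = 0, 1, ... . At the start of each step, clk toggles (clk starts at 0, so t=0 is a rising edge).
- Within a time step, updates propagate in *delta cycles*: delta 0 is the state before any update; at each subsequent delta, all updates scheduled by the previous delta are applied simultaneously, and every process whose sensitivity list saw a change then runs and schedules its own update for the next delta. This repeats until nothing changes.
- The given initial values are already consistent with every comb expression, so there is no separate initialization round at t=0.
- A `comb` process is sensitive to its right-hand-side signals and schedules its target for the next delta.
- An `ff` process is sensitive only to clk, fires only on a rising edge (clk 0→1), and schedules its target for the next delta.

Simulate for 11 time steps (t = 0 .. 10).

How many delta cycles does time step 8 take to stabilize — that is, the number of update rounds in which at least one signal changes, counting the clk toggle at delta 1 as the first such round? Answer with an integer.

t0.Δ0 w0=0 w3=1 w5=1 w1=0 clk=0 w4=0 w7=0 w6=0 w2=0
t0.Δ1 w0=0 w3=1 w5=1 w1=0 clk=1 w4=0 w7=0 w6=0 w2=0
t0.Δ2 w0=1 w3=1 w5=1 w1=0 clk=1 w4=0 w7=0 w6=0 w2=0
t0.Δ3 w0=1 w3=0 w5=1 w1=0 clk=1 w4=1 w7=0 w6=0 w2=1
t0.Δ4 w0=1 w3=0 w5=1 w1=0 clk=1 w4=0 w7=0 w6=0 w2=1
t1.Δ0 w0=1 w3=0 w5=1 w1=0 clk=1 w4=0 w7=0 w6=0 w2=1
t1.Δ1 w0=1 w3=0 w5=1 w1=0 clk=0 w4=0 w7=0 w6=0 w2=1
t2.Δ0 w0=1 w3=0 w5=1 w1=0 clk=0 w4=0 w7=0 w6=0 w2=1
t2.Δ1 w0=1 w3=0 w5=1 w1=0 clk=1 w4=0 w7=0 w6=0 w2=1
t2.Δ2 w0=0 w3=0 w5=1 w1=0 clk=1 w4=0 w7=0 w6=0 w2=1
t2.Δ3 w0=0 w3=1 w5=1 w1=0 clk=1 w4=1 w7=0 w6=0 w2=0
t2.Δ4 w0=0 w3=1 w5=1 w1=0 clk=1 w4=0 w7=0 w6=0 w2=0
t3.Δ0 w0=0 w3=1 w5=1 w1=0 clk=1 w4=0 w7=0 w6=0 w2=0
t3.Δ1 w0=0 w3=1 w5=1 w1=0 clk=0 w4=0 w7=0 w6=0 w2=0
t4.Δ0 w0=0 w3=1 w5=1 w1=0 clk=0 w4=0 w7=0 w6=0 w2=0
t4.Δ1 w0=0 w3=1 w5=1 w1=0 clk=1 w4=0 w7=0 w6=0 w2=0
t4.Δ2 w0=1 w3=1 w5=1 w1=0 clk=1 w4=0 w7=0 w6=0 w2=0
t4.Δ3 w0=1 w3=0 w5=1 w1=0 clk=1 w4=1 w7=0 w6=0 w2=1
t4.Δ4 w0=1 w3=0 w5=1 w1=0 clk=1 w4=0 w7=0 w6=0 w2=1
t5.Δ0 w0=1 w3=0 w5=1 w1=0 clk=1 w4=0 w7=0 w6=0 w2=1
t5.Δ1 w0=1 w3=0 w5=1 w1=0 clk=0 w4=0 w7=0 w6=0 w2=1
t6.Δ0 w0=1 w3=0 w5=1 w1=0 clk=0 w4=0 w7=0 w6=0 w2=1
t6.Δ1 w0=1 w3=0 w5=1 w1=0 clk=1 w4=0 w7=0 w6=0 w2=1
t6.Δ2 w0=0 w3=0 w5=1 w1=0 clk=1 w4=0 w7=0 w6=0 w2=1
t6.Δ3 w0=0 w3=1 w5=1 w1=0 clk=1 w4=1 w7=0 w6=0 w2=0
t6.Δ4 w0=0 w3=1 w5=1 w1=0 clk=1 w4=0 w7=0 w6=0 w2=0
t7.Δ0 w0=0 w3=1 w5=1 w1=0 clk=1 w4=0 w7=0 w6=0 w2=0
t7.Δ1 w0=0 w3=1 w5=1 w1=0 clk=0 w4=0 w7=0 w6=0 w2=0
t8.Δ0 w0=0 w3=1 w5=1 w1=0 clk=0 w4=0 w7=0 w6=0 w2=0
t8.Δ1 w0=0 w3=1 w5=1 w1=0 clk=1 w4=0 w7=0 w6=0 w2=0
t8.Δ2 w0=1 w3=1 w5=1 w1=0 clk=1 w4=0 w7=0 w6=0 w2=0
t8.Δ3 w0=1 w3=0 w5=1 w1=0 clk=1 w4=1 w7=0 w6=0 w2=1
t8.Δ4 w0=1 w3=0 w5=1 w1=0 clk=1 w4=0 w7=0 w6=0 w2=1
t9.Δ0 w0=1 w3=0 w5=1 w1=0 clk=1 w4=0 w7=0 w6=0 w2=1
t9.Δ1 w0=1 w3=0 w5=1 w1=0 clk=0 w4=0 w7=0 w6=0 w2=1
t10.Δ0 w0=1 w3=0 w5=1 w1=0 clk=0 w4=0 w7=0 w6=0 w2=1
t10.Δ1 w0=1 w3=0 w5=1 w1=0 clk=1 w4=0 w7=0 w6=0 w2=1
t10.Δ2 w0=0 w3=0 w5=1 w1=0 clk=1 w4=0 w7=0 w6=0 w2=1
t10.Δ3 w0=0 w3=1 w5=1 w1=0 clk=1 w4=1 w7=0 w6=0 w2=0
t10.Δ4 w0=0 w3=1 w5=1 w1=0 clk=1 w4=0 w7=0 w6=0 w2=0

4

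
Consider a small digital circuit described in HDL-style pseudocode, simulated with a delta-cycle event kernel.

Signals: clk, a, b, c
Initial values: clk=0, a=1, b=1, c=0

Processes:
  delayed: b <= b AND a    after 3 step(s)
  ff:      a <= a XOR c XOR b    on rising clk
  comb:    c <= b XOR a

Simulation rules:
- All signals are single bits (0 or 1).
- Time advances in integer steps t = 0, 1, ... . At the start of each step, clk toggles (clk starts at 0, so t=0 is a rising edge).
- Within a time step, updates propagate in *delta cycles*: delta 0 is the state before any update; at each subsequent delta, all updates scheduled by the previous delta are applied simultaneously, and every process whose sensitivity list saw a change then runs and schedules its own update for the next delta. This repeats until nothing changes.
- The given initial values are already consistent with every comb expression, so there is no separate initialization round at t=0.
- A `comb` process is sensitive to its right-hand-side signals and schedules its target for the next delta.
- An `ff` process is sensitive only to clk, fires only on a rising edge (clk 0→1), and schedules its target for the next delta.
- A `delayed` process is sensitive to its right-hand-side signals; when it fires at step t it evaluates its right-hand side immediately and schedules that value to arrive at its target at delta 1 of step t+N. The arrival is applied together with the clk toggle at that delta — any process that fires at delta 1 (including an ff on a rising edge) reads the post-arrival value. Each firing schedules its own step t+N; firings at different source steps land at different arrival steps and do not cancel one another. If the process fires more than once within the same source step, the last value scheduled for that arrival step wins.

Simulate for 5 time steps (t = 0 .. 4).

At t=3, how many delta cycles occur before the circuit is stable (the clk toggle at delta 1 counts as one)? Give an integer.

t=0 Δ0: a=1 b=1 c=0 clk=0
  Δ1: clk:0→1
  Δ2: a:1→0
  Δ3: c:0→1
  (3Δ to stable)
t=1 Δ0: a=0 b=1 c=1 clk=1
  Δ1: clk:1→0
  (1Δ to stable)
t=2 Δ0: a=0 b=1 c=1 clk=0
  Δ1: clk:0→1
  (1Δ to stable)
t=3 Δ0: a=0 b=1 c=1 clk=1
  Δ1: b:1→0, clk:1→0
  Δ2: c:1→0
  (2Δ to stable)
t=4 Δ0: a=0 b=0 c=0 clk=0
  Δ1: clk:0→1
  (1Δ to stable)

2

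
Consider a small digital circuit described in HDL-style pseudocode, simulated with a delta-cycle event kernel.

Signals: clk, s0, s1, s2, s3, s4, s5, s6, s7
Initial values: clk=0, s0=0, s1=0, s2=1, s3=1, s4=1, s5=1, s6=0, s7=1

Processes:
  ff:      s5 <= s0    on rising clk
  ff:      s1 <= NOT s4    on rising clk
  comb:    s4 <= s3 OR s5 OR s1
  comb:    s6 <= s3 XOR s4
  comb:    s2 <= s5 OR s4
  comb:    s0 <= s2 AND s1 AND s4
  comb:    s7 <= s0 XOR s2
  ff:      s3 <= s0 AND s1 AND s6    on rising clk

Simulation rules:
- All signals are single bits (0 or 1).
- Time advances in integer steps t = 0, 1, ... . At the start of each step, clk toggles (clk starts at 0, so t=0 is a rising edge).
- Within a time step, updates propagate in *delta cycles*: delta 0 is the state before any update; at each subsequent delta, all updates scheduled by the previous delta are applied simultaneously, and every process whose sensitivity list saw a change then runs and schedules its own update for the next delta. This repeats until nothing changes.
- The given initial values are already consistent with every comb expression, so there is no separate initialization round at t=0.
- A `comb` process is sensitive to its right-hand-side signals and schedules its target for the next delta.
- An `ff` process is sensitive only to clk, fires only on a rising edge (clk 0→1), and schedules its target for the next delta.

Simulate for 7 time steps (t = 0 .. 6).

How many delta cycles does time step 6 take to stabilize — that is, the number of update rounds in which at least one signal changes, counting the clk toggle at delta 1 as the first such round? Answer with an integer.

5

t=0 Δ0: s6=0 s2=1 s5=1 s7=1 s0=0 s4=1 clk=0 s1=0 s3=1
  Δ1: clk:0→1
  Δ2: s5:1→0, s3:1→0
  Δ3: s6:0→1, s4:1→0
  Δ4: s6:1→0, s2:1→0
  Δ5: s7:1→0
  (5Δ to stable)
t=1 Δ0: s6=0 s2=0 s5=0 s7=0 s0=0 s4=0 clk=1 s1=0 s3=0
  Δ1: clk:1→0
  (1Δ to stable)
t=2 Δ0: s6=0 s2=0 s5=0 s7=0 s0=0 s4=0 clk=0 s1=0 s3=0
  Δ1: clk:0→1
  Δ2: s1:0→1
  Δ3: s4:0→1
  Δ4: s6:0→1, s2:0→1
  Δ5: s7:0→1, s0:0→1
  Δ6: s7:1→0
  (6Δ to stable)
t=3 Δ0: s6=1 s2=1 s5=0 s7=0 s0=1 s4=1 clk=1 s1=1 s3=0
  Δ1: clk:1→0
  (1Δ to stable)
t=4 Δ0: s6=1 s2=1 s5=0 s7=0 s0=1 s4=1 clk=0 s1=1 s3=0
  Δ1: clk:0→1
  Δ2: s5:0→1, s1:1→0, s3:0→1
  Δ3: s6:1→0, s0:1→0
  Δ4: s7:0→1
  (4Δ to stable)
t=5 Δ0: s6=0 s2=1 s5=1 s7=1 s0=0 s4=1 clk=1 s1=0 s3=1
  Δ1: clk:1→0
  (1Δ to stable)
t=6 Δ0: s6=0 s2=1 s5=1 s7=1 s0=0 s4=1 clk=0 s1=0 s3=1
  Δ1: clk:0→1
  Δ2: s5:1→0, s3:1→0
  Δ3: s6:0→1, s4:1→0
  Δ4: s6:1→0, s2:1→0
  Δ5: s7:1→0
  (5Δ to stable)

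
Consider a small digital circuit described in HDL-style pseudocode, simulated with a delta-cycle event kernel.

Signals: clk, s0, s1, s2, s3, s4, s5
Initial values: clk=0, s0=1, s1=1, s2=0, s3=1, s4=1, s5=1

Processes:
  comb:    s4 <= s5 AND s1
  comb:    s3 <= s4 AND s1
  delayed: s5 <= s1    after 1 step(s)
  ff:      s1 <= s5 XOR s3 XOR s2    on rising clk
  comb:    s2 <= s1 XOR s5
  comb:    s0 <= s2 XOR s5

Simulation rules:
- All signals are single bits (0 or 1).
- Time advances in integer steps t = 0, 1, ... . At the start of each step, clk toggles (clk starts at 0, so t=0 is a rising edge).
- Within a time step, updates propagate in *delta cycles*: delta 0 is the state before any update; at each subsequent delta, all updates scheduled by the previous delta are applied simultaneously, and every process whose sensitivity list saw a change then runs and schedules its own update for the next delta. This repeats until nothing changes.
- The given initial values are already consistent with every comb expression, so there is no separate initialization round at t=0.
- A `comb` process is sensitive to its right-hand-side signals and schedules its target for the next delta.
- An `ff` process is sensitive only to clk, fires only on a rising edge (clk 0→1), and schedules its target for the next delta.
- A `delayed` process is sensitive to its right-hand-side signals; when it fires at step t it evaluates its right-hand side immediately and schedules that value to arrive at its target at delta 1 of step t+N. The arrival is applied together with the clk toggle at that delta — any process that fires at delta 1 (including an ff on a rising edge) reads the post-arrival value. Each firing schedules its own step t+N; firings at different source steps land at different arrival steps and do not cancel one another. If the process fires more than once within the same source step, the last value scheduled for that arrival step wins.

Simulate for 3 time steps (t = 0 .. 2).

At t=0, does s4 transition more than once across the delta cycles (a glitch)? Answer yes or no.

t0.Δ0 s3=1 s2=0 s1=1 clk=0 s5=1 s0=1 s4=1
t0.Δ1 s3=1 s2=0 s1=1 clk=1 s5=1 s0=1 s4=1
t0.Δ2 s3=1 s2=0 s1=0 clk=1 s5=1 s0=1 s4=1
t0.Δ3 s3=0 s2=1 s1=0 clk=1 s5=1 s0=1 s4=0
t0.Δ4 s3=0 s2=1 s1=0 clk=1 s5=1 s0=0 s4=0
t1.Δ0 s3=0 s2=1 s1=0 clk=1 s5=1 s0=0 s4=0
t1.Δ1 s3=0 s2=1 s1=0 clk=0 s5=0 s0=0 s4=0
t1.Δ2 s3=0 s2=0 s1=0 clk=0 s5=0 s0=1 s4=0
t1.Δ3 s3=0 s2=0 s1=0 clk=0 s5=0 s0=0 s4=0
t2.Δ0 s3=0 s2=0 s1=0 clk=0 s5=0 s0=0 s4=0
t2.Δ1 s3=0 s2=0 s1=0 clk=1 s5=0 s0=0 s4=0

no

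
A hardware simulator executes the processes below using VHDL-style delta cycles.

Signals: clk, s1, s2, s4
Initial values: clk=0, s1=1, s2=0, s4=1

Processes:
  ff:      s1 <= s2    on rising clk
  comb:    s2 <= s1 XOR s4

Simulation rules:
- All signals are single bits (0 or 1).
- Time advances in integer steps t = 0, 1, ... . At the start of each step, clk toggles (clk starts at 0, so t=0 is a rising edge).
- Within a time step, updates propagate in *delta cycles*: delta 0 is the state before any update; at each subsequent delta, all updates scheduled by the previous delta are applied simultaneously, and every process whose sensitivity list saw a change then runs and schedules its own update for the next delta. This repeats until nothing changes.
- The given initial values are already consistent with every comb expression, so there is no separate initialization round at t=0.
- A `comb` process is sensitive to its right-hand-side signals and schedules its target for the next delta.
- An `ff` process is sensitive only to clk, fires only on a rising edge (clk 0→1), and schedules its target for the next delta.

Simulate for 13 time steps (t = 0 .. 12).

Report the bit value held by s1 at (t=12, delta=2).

0

t0.Δ0 s4=1 clk=0 s2=0 s1=1
t0.Δ1 s4=1 clk=1 s2=0 s1=1
t0.Δ2 s4=1 clk=1 s2=0 s1=0
t0.Δ3 s4=1 clk=1 s2=1 s1=0
t1.Δ0 s4=1 clk=1 s2=1 s1=0
t1.Δ1 s4=1 clk=0 s2=1 s1=0
t2.Δ0 s4=1 clk=0 s2=1 s1=0
t2.Δ1 s4=1 clk=1 s2=1 s1=0
t2.Δ2 s4=1 clk=1 s2=1 s1=1
t2.Δ3 s4=1 clk=1 s2=0 s1=1
t3.Δ0 s4=1 clk=1 s2=0 s1=1
t3.Δ1 s4=1 clk=0 s2=0 s1=1
t4.Δ0 s4=1 clk=0 s2=0 s1=1
t4.Δ1 s4=1 clk=1 s2=0 s1=1
t4.Δ2 s4=1 clk=1 s2=0 s1=0
t4.Δ3 s4=1 clk=1 s2=1 s1=0
t5.Δ0 s4=1 clk=1 s2=1 s1=0
t5.Δ1 s4=1 clk=0 s2=1 s1=0
t6.Δ0 s4=1 clk=0 s2=1 s1=0
t6.Δ1 s4=1 clk=1 s2=1 s1=0
t6.Δ2 s4=1 clk=1 s2=1 s1=1
t6.Δ3 s4=1 clk=1 s2=0 s1=1
t7.Δ0 s4=1 clk=1 s2=0 s1=1
t7.Δ1 s4=1 clk=0 s2=0 s1=1
t8.Δ0 s4=1 clk=0 s2=0 s1=1
t8.Δ1 s4=1 clk=1 s2=0 s1=1
t8.Δ2 s4=1 clk=1 s2=0 s1=0
t8.Δ3 s4=1 clk=1 s2=1 s1=0
t9.Δ0 s4=1 clk=1 s2=1 s1=0
t9.Δ1 s4=1 clk=0 s2=1 s1=0
t10.Δ0 s4=1 clk=0 s2=1 s1=0
t10.Δ1 s4=1 clk=1 s2=1 s1=0
t10.Δ2 s4=1 clk=1 s2=1 s1=1
t10.Δ3 s4=1 clk=1 s2=0 s1=1
t11.Δ0 s4=1 clk=1 s2=0 s1=1
t11.Δ1 s4=1 clk=0 s2=0 s1=1
t12.Δ0 s4=1 clk=0 s2=0 s1=1
t12.Δ1 s4=1 clk=1 s2=0 s1=1
t12.Δ2 s4=1 clk=1 s2=0 s1=0
t12.Δ3 s4=1 clk=1 s2=1 s1=0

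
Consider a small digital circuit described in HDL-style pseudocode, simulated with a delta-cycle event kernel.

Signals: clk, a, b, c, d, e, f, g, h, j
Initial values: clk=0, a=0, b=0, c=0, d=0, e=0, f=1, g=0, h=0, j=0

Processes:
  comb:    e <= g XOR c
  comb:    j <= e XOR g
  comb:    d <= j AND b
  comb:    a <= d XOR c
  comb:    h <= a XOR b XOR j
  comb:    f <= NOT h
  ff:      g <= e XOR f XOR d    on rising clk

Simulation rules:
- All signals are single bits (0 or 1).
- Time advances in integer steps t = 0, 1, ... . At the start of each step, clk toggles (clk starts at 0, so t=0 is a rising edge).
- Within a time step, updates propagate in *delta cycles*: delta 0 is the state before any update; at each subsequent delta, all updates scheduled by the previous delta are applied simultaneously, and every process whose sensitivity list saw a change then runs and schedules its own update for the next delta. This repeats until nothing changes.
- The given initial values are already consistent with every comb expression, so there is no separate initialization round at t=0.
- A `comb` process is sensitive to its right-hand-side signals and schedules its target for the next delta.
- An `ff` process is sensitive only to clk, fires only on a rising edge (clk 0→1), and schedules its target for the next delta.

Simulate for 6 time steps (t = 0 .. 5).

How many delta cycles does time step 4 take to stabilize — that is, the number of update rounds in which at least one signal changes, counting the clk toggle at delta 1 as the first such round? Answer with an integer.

t0.Δ0 d=0 f=1 g=0 a=0 clk=0 h=0 b=0 e=0 c=0 j=0
t0.Δ1 d=0 f=1 g=0 a=0 clk=1 h=0 b=0 e=0 c=0 j=0
t0.Δ2 d=0 f=1 g=1 a=0 clk=1 h=0 b=0 e=0 c=0 j=0
t0.Δ3 d=0 f=1 g=1 a=0 clk=1 h=0 b=0 e=1 c=0 j=1
t0.Δ4 d=0 f=1 g=1 a=0 clk=1 h=1 b=0 e=1 c=0 j=0
t0.Δ5 d=0 f=0 g=1 a=0 clk=1 h=0 b=0 e=1 c=0 j=0
t0.Δ6 d=0 f=1 g=1 a=0 clk=1 h=0 b=0 e=1 c=0 j=0
t1.Δ0 d=0 f=1 g=1 a=0 clk=1 h=0 b=0 e=1 c=0 j=0
t1.Δ1 d=0 f=1 g=1 a=0 clk=0 h=0 b=0 e=1 c=0 j=0
t2.Δ0 d=0 f=1 g=1 a=0 clk=0 h=0 b=0 e=1 c=0 j=0
t2.Δ1 d=0 f=1 g=1 a=0 clk=1 h=0 b=0 e=1 c=0 j=0
t2.Δ2 d=0 f=1 g=0 a=0 clk=1 h=0 b=0 e=1 c=0 j=0
t2.Δ3 d=0 f=1 g=0 a=0 clk=1 h=0 b=0 e=0 c=0 j=1
t2.Δ4 d=0 f=1 g=0 a=0 clk=1 h=1 b=0 e=0 c=0 j=0
t2.Δ5 d=0 f=0 g=0 a=0 clk=1 h=0 b=0 e=0 c=0 j=0
t2.Δ6 d=0 f=1 g=0 a=0 clk=1 h=0 b=0 e=0 c=0 j=0
t3.Δ0 d=0 f=1 g=0 a=0 clk=1 h=0 b=0 e=0 c=0 j=0
t3.Δ1 d=0 f=1 g=0 a=0 clk=0 h=0 b=0 e=0 c=0 j=0
t4.Δ0 d=0 f=1 g=0 a=0 clk=0 h=0 b=0 e=0 c=0 j=0
t4.Δ1 d=0 f=1 g=0 a=0 clk=1 h=0 b=0 e=0 c=0 j=0
t4.Δ2 d=0 f=1 g=1 a=0 clk=1 h=0 b=0 e=0 c=0 j=0
t4.Δ3 d=0 f=1 g=1 a=0 clk=1 h=0 b=0 e=1 c=0 j=1
t4.Δ4 d=0 f=1 g=1 a=0 clk=1 h=1 b=0 e=1 c=0 j=0
t4.Δ5 d=0 f=0 g=1 a=0 clk=1 h=0 b=0 e=1 c=0 j=0
t4.Δ6 d=0 f=1 g=1 a=0 clk=1 h=0 b=0 e=1 c=0 j=0
t5.Δ0 d=0 f=1 g=1 a=0 clk=1 h=0 b=0 e=1 c=0 j=0
t5.Δ1 d=0 f=1 g=1 a=0 clk=0 h=0 b=0 e=1 c=0 j=0

6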